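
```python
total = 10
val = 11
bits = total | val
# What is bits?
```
Trace:
  total=10
  total=10, val=11
  total=10, val=11, bits=11

Final answer: 11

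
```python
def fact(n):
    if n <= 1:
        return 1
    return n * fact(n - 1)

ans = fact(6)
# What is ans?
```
Call trace:
fact(n=6)
  fact(n=5)
    fact(n=4)
      fact(n=3)
        fact(n=2)
          fact(n=1)
          -> return 1
        -> return 2
      -> return 6
    -> return 24
  -> return 120
-> return 720

Final answer: 720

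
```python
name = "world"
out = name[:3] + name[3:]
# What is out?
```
Trace:
  name='world'
  name='world', out='world'

Final answer: 'world'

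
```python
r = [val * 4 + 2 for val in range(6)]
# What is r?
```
Trace:
  val=0
  val=1
  val=2
  val=3
  val=4
  val=5
  r=[2, 6, 10, 14, 18, 22]

Final answer: [2, 6, 10, 14, 18, 22]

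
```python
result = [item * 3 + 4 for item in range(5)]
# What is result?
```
Trace:
  item=0
  item=1
  item=2
  item=3
  item=4
  result=[4, 7, 10, 13, 16]

Final answer: [4, 7, 10, 13, 16]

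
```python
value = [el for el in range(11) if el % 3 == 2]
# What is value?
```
Trace:
  el=0
  el=1
  el=2
  el=3
  el=4
  el=5
  el=6
  el=7
  el=8
  el=9
  el=10
  value=[2, 5, 8]

Final answer: [2, 5, 8]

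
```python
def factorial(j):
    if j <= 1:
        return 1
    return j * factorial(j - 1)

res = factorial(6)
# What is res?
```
Call trace:
factorial(j=6)
  factorial(j=5)
    factorial(j=4)
      factorial(j=3)
        factorial(j=2)
          factorial(j=1)
          -> return 1
        -> return 2
      -> return 6
    -> return 24
  -> return 120
-> return 720

Final answer: 720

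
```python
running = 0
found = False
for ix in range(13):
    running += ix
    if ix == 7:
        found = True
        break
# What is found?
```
Trace:
  running=0
  running=0, found=False
  running=0, found=False, ix=0
  running=1, found=False, ix=1
  running=3, found=False, ix=2
  running=6, found=False, ix=3
  running=10, found=False, ix=4
  running=15, found=False, ix=5
  running=21, found=False, ix=6
  running=28, found=True, ix=7

Final answer: True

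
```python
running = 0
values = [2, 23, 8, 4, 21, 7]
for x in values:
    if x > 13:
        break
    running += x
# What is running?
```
Trace:
  running=0
  running=2, x=2
  running=2, x=23

Final answer: 2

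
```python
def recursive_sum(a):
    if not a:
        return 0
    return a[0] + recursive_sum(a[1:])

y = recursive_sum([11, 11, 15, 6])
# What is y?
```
Call trace:
recursive_sum(a=[11, 11, 15, 6])
  recursive_sum(a=[11, 15, 6])
    recursive_sum(a=[15, 6])
      recursive_sum(a=[6])
        recursive_sum(a=[])
        -> return 0
      -> return 6
    -> return 21
  -> return 32
-> return 43

Final answer: 43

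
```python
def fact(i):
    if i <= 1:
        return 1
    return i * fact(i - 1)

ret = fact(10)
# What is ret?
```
Call trace:
fact(i=10)
  fact(i=9)
    fact(i=8)
      fact(i=7)
        fact(i=6)
          fact(i=5)
            fact(i=4)
              fact(i=3)
                fact(i=2)
                  fact(i=1)
                  -> return 1
                -> return 2
              -> return 6
            -> return 24
          -> return 120
        -> return 720
      -> return 5040
    -> return 40320
  -> return 362880
-> return 3628800

Final answer: 3628800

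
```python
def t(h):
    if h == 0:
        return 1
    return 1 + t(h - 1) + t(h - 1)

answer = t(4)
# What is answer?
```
Call trace (a repeated sub-call is expanded the first time; later identical calls just restate its return value):
t(h=4)
  t(h=3)
    t(h=2)
      t(h=1)
        t(h=0)
        -> return 1
        t(h=0)
        -> return 1
      -> return 3
      t(h=1) -> return 3  (same call as traced above)
    -> return 7
    t(h=2) -> return 7  (same call as traced above)
  -> return 15
  t(h=3) -> return 15  (same call as traced above)
-> return 31

Final answer: 31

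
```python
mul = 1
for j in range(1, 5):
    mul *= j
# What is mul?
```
Trace:
  mul=1
  mul=1, j=1
  mul=2, j=2
  mul=6, j=3
  mul=24, j=4

Final answer: 24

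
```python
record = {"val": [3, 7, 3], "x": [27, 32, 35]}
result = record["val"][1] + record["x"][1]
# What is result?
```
Trace:
  record={'val': [3, 7, 3], 'x': [27, 32, 35]}
  record={'val': [3, 7, 3], 'x': [27, 32, 35]}, result=39

Final answer: 39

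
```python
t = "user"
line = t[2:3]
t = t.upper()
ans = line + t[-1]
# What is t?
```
Trace:
  t='user'
  t='user', line='e'
  t='USER', line='e'
  t='USER', line='e', ans='eR'

Final answer: 'USER'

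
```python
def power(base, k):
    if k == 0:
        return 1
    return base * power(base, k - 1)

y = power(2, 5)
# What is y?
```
Call trace:
power(base=2, k=5)
  power(base=2, k=4)
    power(base=2, k=3)
      power(base=2, k=2)
        power(base=2, k=1)
          power(base=2, k=0)
          -> return 1
        -> return 2
      -> return 4
    -> return 8
  -> return 16
-> return 32

Final answer: 32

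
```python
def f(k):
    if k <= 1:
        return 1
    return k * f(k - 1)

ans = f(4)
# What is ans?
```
Call trace:
f(k=4)
  f(k=3)
    f(k=2)
      f(k=1)
      -> return 1
    -> return 2
  -> return 6
-> return 24

Final answer: 24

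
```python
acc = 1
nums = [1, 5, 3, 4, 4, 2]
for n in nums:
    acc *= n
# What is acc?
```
Trace:
  acc=1
  acc=1, n=1
  acc=5, n=5
  acc=15, n=3
  acc=60, n=4
  acc=240, n=4
  acc=480, n=2

Final answer: 480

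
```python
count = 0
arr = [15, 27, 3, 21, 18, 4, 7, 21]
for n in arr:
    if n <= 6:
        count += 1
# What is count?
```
Trace:
  count=0
  count=0, n=15
  count=0, n=27
  count=1, n=3
  count=1, n=21
  count=1, n=18
  count=2, n=4
  count=2, n=7
  count=2, n=21

Final answer: 2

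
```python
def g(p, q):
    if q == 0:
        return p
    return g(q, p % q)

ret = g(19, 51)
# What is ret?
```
Call trace:
g(p=19, q=51)
  g(p=51, q=19)
    g(p=19, q=13)
      g(p=13, q=6)
        g(p=6, q=1)
          g(p=1, q=0)
          -> return 1
        -> return 1
      -> return 1
    -> return 1
  -> return 1
-> return 1

Final answer: 1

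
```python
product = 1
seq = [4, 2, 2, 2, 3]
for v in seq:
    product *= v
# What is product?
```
Trace:
  product=1
  product=4, v=4
  product=8, v=2
  product=16, v=2
  product=32, v=2
  product=96, v=3

Final answer: 96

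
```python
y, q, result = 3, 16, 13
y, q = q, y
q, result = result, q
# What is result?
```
Trace:
  y=3, q=16, result=13
  y=16, q=3, result=13
  y=16, q=13, result=3

Final answer: 3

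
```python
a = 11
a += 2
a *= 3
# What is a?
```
Trace:
  a=11
  a=13
  a=39

Final answer: 39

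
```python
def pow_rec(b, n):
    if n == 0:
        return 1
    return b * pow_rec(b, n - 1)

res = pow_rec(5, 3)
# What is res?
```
Call trace:
pow_rec(b=5, n=3)
  pow_rec(b=5, n=2)
    pow_rec(b=5, n=1)
      pow_rec(b=5, n=0)
      -> return 1
    -> return 5
  -> return 25
-> return 125

Final answer: 125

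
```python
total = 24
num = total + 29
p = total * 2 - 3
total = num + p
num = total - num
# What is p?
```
Trace:
  total=24
  total=24, num=53
  total=24, num=53, p=45
  total=98, num=53, p=45
  total=98, num=45, p=45

Final answer: 45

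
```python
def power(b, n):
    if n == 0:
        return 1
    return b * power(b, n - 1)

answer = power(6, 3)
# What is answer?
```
Call trace:
power(b=6, n=3)
  power(b=6, n=2)
    power(b=6, n=1)
      power(b=6, n=0)
      -> return 1
    -> return 6
  -> return 36
-> return 216

Final answer: 216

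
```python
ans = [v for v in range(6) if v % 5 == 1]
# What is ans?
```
Trace:
  v=0
  v=1
  v=2
  v=3
  v=4
  v=5
  ans=[1]

Final answer: [1]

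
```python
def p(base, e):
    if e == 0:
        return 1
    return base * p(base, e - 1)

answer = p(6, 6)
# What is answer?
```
Call trace:
p(base=6, e=6)
  p(base=6, e=5)
    p(base=6, e=4)
      p(base=6, e=3)
        p(base=6, e=2)
          p(base=6, e=1)
            p(base=6, e=0)
            -> return 1
          -> return 6
        -> return 36
      -> return 216
    -> return 1296
  -> return 7776
-> return 46656

Final answer: 46656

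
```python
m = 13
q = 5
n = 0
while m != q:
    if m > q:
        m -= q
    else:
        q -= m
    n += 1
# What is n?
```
Trace:
  m=13
  m=13, q=5
  m=13, q=5, n=0
  m=8, q=5, n=1
  m=3, q=5, n=2
  m=3, q=2, n=3
  m=1, q=2, n=4
  m=1, q=1, n=5

Final answer: 5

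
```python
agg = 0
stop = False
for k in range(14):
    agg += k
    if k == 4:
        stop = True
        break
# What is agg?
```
Trace:
  agg=0
  agg=0, stop=False
  agg=0, stop=False, k=0
  agg=1, stop=False, k=1
  agg=3, stop=False, k=2
  agg=6, stop=False, k=3
  agg=10, stop=True, k=4

Final answer: 10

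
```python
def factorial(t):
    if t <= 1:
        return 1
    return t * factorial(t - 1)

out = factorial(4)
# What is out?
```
Call trace:
factorial(t=4)
  factorial(t=3)
    factorial(t=2)
      factorial(t=1)
      -> return 1
    -> return 2
  -> return 6
-> return 24

Final answer: 24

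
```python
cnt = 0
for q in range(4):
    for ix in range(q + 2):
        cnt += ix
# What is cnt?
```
Trace:
  cnt=0
  cnt=0, q=0, ix=0
  cnt=1, q=0, ix=1
  cnt=1, q=1, ix=0
  cnt=2, q=1, ix=1
  cnt=4, q=1, ix=2
  cnt=4, q=2, ix=0
  cnt=5, q=2, ix=1
  cnt=7, q=2, ix=2
  cnt=10, q=2, ix=3
  cnt=10, q=3, ix=0
  cnt=11, q=3, ix=1
  cnt=13, q=3, ix=2
  cnt=16, q=3, ix=3
  cnt=20, q=3, ix=4

Final answer: 20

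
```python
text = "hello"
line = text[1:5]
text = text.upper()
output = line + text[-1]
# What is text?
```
Trace:
  text='hello'
  text='hello', line='ello'
  text='HELLO', line='ello'
  text='HELLO', line='ello', output='elloO'

Final answer: 'HELLO'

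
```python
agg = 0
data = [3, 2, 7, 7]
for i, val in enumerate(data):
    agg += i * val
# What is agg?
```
Trace:
  agg=0
  agg=0, i=0, val=3
  agg=2, i=1, val=2
  agg=16, i=2, val=7
  agg=37, i=3, val=7

Final answer: 37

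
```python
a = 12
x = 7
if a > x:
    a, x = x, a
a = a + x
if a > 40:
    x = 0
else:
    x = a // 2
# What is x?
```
Trace:
  a=12
  a=12, x=7
  a=7, x=12
  a=19, x=12
  a=19, x=9

Final answer: 9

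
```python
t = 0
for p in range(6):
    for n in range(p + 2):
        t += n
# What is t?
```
Trace:
  t=0
  t=0, p=0, n=0
  t=1, p=0, n=1
  t=1, p=1, n=0
  t=2, p=1, n=1
  t=4, p=1, n=2
  t=4, p=2, n=0
  t=5, p=2, n=1
  t=7, p=2, n=2
  t=10, p=2, n=3
  t=10, p=3, n=0
  t=11, p=3, n=1
  t=13, p=3, n=2
  t=16, p=3, n=3
  t=20, p=3, n=4
  t=20, p=4, n=0
  t=21, p=4, n=1
  t=23, p=4, n=2
  t=26, p=4, n=3
  t=30, p=4, n=4
  t=35, p=4, n=5
  t=35, p=5, n=0
  t=36, p=5, n=1
  t=38, p=5, n=2
  t=41, p=5, n=3
  t=45, p=5, n=4
  t=50, p=5, n=5
  t=56, p=5, n=6

Final answer: 56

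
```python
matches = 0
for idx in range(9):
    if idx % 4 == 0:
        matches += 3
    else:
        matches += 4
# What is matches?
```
Trace:
  matches=0
  matches=3, idx=0
  matches=7, idx=1
  matches=11, idx=2
  matches=15, idx=3
  matches=18, idx=4
  matches=22, idx=5
  matches=26, idx=6
  matches=30, idx=7
  matches=33, idx=8

Final answer: 33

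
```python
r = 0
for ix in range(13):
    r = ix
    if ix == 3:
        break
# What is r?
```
Trace:
  r=0
  r=0, ix=0
  r=1, ix=1
  r=2, ix=2
  r=3, ix=3

Final answer: 3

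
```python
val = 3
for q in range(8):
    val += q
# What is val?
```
Trace:
  val=3
  val=3, q=0
  val=4, q=1
  val=6, q=2
  val=9, q=3
  val=13, q=4
  val=18, q=5
  val=24, q=6
  val=31, q=7

Final answer: 31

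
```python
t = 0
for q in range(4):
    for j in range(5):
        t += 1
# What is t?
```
Trace:
  t=0
  t=1, q=0, j=0
  t=2, q=0, j=1
  t=3, q=0, j=2
  t=4, q=0, j=3
  t=5, q=0, j=4
  t=6, q=1, j=0
  t=7, q=1, j=1
  t=8, q=1, j=2
  t=9, q=1, j=3
  t=10, q=1, j=4
  t=11, q=2, j=0
  t=12, q=2, j=1
  t=13, q=2, j=2
  t=14, q=2, j=3
  t=15, q=2, j=4
  t=16, q=3, j=0
  t=17, q=3, j=1
  t=18, q=3, j=2
  t=19, q=3, j=3
  t=20, q=3, j=4

Final answer: 20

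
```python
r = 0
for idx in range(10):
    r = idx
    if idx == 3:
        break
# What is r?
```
Trace:
  r=0
  r=0, idx=0
  r=1, idx=1
  r=2, idx=2
  r=3, idx=3

Final answer: 3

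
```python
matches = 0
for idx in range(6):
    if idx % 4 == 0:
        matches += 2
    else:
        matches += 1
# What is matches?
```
Trace:
  matches=0
  matches=2, idx=0
  matches=3, idx=1
  matches=4, idx=2
  matches=5, idx=3
  matches=7, idx=4
  matches=8, idx=5

Final answer: 8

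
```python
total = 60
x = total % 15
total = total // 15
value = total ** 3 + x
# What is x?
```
Trace:
  total=60
  total=60, x=0
  total=4, x=0
  total=4, x=0, value=64

Final answer: 0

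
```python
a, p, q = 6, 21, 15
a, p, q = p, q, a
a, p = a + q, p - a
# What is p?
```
Trace:
  a=6, p=21, q=15
  a=21, p=15, q=6
  a=27, p=-6, q=6

Final answer: -6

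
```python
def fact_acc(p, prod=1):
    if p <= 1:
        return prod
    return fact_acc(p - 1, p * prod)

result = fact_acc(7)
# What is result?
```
Call trace:
fact_acc(p=7, prod=1)
  fact_acc(p=6, prod=7)
    fact_acc(p=5, prod=42)
      fact_acc(p=4, prod=210)
        fact_acc(p=3, prod=840)
          fact_acc(p=2, prod=2520)
            fact_acc(p=1, prod=5040)
            -> return 5040
          -> return 5040
        -> return 5040
      -> return 5040
    -> return 5040
  -> return 5040
-> return 5040

Final answer: 5040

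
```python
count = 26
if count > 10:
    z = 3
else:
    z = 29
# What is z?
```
Trace:
  count=26
  count=26, z=3

Final answer: 3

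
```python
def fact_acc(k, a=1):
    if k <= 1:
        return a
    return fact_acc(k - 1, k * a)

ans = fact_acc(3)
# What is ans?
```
Call trace:
fact_acc(k=3, a=1)
  fact_acc(k=2, a=3)
    fact_acc(k=1, a=6)
    -> return 6
  -> return 6
-> return 6

Final answer: 6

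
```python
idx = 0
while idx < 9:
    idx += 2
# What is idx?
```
Trace:
  idx=0
  idx=2
  idx=4
  idx=6
  idx=8
  idx=10

Final answer: 10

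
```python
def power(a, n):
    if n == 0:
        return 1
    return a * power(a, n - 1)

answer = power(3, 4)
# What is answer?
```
Call trace:
power(a=3, n=4)
  power(a=3, n=3)
    power(a=3, n=2)
      power(a=3, n=1)
        power(a=3, n=0)
        -> return 1
      -> return 3
    -> return 9
  -> return 27
-> return 81

Final answer: 81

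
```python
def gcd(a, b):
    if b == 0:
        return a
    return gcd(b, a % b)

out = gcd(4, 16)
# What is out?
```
Call trace:
gcd(a=4, b=16)
  gcd(a=16, b=4)
    gcd(a=4, b=0)
    -> return 4
  -> return 4
-> return 4

Final answer: 4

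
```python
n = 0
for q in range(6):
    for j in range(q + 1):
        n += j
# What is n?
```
Trace:
  n=0
  n=0, q=0, j=0
  n=0, q=1, j=0
  n=1, q=1, j=1
  n=1, q=2, j=0
  n=2, q=2, j=1
  n=4, q=2, j=2
  n=4, q=3, j=0
  n=5, q=3, j=1
  n=7, q=3, j=2
  n=10, q=3, j=3
  n=10, q=4, j=0
  n=11, q=4, j=1
  n=13, q=4, j=2
  n=16, q=4, j=3
  n=20, q=4, j=4
  n=20, q=5, j=0
  n=21, q=5, j=1
  n=23, q=5, j=2
  n=26, q=5, j=3
  n=30, q=5, j=4
  n=35, q=5, j=5

Final answer: 35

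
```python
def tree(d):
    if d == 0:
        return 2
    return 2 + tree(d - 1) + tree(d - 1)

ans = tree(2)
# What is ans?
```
Call trace (a repeated sub-call is expanded the first time; later identical calls just restate its return value):
tree(d=2)
  tree(d=1)
    tree(d=0)
    -> return 2
    tree(d=0)
    -> return 2
  -> return 6
  tree(d=1) -> return 6  (same call as traced above)
-> return 14

Final answer: 14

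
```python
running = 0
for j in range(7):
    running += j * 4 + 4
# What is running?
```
Trace:
  running=0
  running=4, j=0
  running=12, j=1
  running=24, j=2
  running=40, j=3
  running=60, j=4
  running=84, j=5
  running=112, j=6

Final answer: 112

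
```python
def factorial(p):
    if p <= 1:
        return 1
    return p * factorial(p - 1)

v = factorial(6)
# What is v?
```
Call trace:
factorial(p=6)
  factorial(p=5)
    factorial(p=4)
      factorial(p=3)
        factorial(p=2)
          factorial(p=1)
          -> return 1
        -> return 2
      -> return 6
    -> return 24
  -> return 120
-> return 720

Final answer: 720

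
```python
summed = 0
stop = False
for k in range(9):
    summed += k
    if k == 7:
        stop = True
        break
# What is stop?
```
Trace:
  summed=0
  summed=0, stop=False
  summed=0, stop=False, k=0
  summed=1, stop=False, k=1
  summed=3, stop=False, k=2
  summed=6, stop=False, k=3
  summed=10, stop=False, k=4
  summed=15, stop=False, k=5
  summed=21, stop=False, k=6
  summed=28, stop=True, k=7

Final answer: True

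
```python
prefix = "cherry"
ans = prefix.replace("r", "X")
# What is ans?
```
Trace:
  prefix='cherry'
  prefix='cherry', ans='cheXXy'

Final answer: 'cheXXy'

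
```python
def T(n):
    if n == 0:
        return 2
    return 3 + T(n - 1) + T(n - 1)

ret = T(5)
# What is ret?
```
Call trace (a repeated sub-call is expanded the first time; later identical calls just restate its return value):
T(n=5)
  T(n=4)
    T(n=3)
      T(n=2)
        T(n=1)
          T(n=0)
          -> return 2
          T(n=0)
          -> return 2
        -> return 7
        T(n=1) -> return 7  (same call as traced above)
      -> return 17
      T(n=2) -> return 17  (same call as traced above)
    -> return 37
    T(n=3) -> return 37  (same call as traced above)
  -> return 77
  T(n=4) -> return 77  (same call as traced above)
-> return 157

Final answer: 157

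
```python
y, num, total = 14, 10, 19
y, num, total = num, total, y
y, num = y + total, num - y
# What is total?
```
Trace:
  y=14, num=10, total=19
  y=10, num=19, total=14
  y=24, num=9, total=14

Final answer: 14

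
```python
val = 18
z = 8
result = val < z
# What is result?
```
Trace:
  val=18
  val=18, z=8
  val=18, z=8, result=False

Final answer: False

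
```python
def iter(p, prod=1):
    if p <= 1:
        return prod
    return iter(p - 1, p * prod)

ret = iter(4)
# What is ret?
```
Call trace:
iter(p=4, prod=1)
  iter(p=3, prod=4)
    iter(p=2, prod=12)
      iter(p=1, prod=24)
      -> return 24
    -> return 24
  -> return 24
-> return 24

Final answer: 24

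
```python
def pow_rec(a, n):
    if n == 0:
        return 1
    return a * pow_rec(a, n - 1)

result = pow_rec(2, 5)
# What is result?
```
Call trace:
pow_rec(a=2, n=5)
  pow_rec(a=2, n=4)
    pow_rec(a=2, n=3)
      pow_rec(a=2, n=2)
        pow_rec(a=2, n=1)
          pow_rec(a=2, n=0)
          -> return 1
        -> return 2
      -> return 4
    -> return 8
  -> return 16
-> return 32

Final answer: 32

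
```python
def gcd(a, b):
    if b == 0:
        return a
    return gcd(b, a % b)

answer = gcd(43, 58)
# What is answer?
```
Call trace:
gcd(a=43, b=58)
  gcd(a=58, b=43)
    gcd(a=43, b=15)
      gcd(a=15, b=13)
        gcd(a=13, b=2)
          gcd(a=2, b=1)
            gcd(a=1, b=0)
            -> return 1
          -> return 1
        -> return 1
      -> return 1
    -> return 1
  -> return 1
-> return 1

Final answer: 1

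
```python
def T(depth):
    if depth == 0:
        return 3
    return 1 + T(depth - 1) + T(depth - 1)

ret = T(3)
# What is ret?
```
Call trace (a repeated sub-call is expanded the first time; later identical calls just restate its return value):
T(depth=3)
  T(depth=2)
    T(depth=1)
      T(depth=0)
      -> return 3
      T(depth=0)
      -> return 3
    -> return 7
    T(depth=1) -> return 7  (same call as traced above)
  -> return 15
  T(depth=2) -> return 15  (same call as traced above)
-> return 31

Final answer: 31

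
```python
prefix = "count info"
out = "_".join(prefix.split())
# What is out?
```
Trace:
  prefix='count info'
  prefix='count info', out='count_info'

Final answer: 'count_info'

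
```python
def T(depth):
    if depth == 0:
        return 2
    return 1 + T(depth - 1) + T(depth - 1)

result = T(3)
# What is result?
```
Call trace (a repeated sub-call is expanded the first time; later identical calls just restate its return value):
T(depth=3)
  T(depth=2)
    T(depth=1)
      T(depth=0)
      -> return 2
      T(depth=0)
      -> return 2
    -> return 5
    T(depth=1) -> return 5  (same call as traced above)
  -> return 11
  T(depth=2) -> return 11  (same call as traced above)
-> return 23

Final answer: 23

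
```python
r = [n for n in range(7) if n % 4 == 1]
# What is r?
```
Trace:
  n=0
  n=1
  n=2
  n=3
  n=4
  n=5
  n=6
  r=[1, 5]

Final answer: [1, 5]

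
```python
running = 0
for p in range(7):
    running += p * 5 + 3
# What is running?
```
Trace:
  running=0
  running=3, p=0
  running=11, p=1
  running=24, p=2
  running=42, p=3
  running=65, p=4
  running=93, p=5
  running=126, p=6

Final answer: 126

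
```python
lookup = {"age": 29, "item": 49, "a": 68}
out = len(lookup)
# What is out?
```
Trace:
  lookup={'age': 29, 'item': 49, 'a': 68}
  lookup={'age': 29, 'item': 49, 'a': 68}, out=3

Final answer: 3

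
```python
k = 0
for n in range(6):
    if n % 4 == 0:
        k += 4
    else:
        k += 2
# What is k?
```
Trace:
  k=0
  k=4, n=0
  k=6, n=1
  k=8, n=2
  k=10, n=3
  k=14, n=4
  k=16, n=5

Final answer: 16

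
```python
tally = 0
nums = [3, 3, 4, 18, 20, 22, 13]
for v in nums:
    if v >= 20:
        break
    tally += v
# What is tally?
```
Trace:
  tally=0
  tally=3, v=3
  tally=6, v=3
  tally=10, v=4
  tally=28, v=18
  tally=28, v=20

Final answer: 28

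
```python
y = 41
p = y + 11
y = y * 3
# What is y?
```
Trace:
  y=41
  y=41, p=52
  y=123, p=52

Final answer: 123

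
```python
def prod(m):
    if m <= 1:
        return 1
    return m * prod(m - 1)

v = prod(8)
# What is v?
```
Call trace:
prod(m=8)
  prod(m=7)
    prod(m=6)
      prod(m=5)
        prod(m=4)
          prod(m=3)
            prod(m=2)
              prod(m=1)
              -> return 1
            -> return 2
          -> return 6
        -> return 24
      -> return 120
    -> return 720
  -> return 5040
-> return 40320

Final answer: 40320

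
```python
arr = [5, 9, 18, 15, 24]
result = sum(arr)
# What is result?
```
Trace:
  arr=[5, 9, 18, 15, 24]
  arr=[5, 9, 18, 15, 24], result=71

Final answer: 71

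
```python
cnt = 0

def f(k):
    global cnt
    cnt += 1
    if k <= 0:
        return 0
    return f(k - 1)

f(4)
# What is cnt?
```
Call trace:
f(k=4)
  f(k=3)
    f(k=2)
      f(k=1)
        f(k=0)
        -> return 0
      -> return 0
    -> return 0
  -> return 0
-> return 0

cnt is incremented once per call. f is entered once for each k = 4, 3, 2, 1, 0 (the k <= 0 call returns without recursing), i.e. 4 + 1 calls.
cnt = 5

Final answer: 5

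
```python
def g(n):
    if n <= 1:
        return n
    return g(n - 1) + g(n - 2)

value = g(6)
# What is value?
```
Call trace (a repeated sub-call is expanded the first time; later identical calls just restate its return value):
g(n=6)
  g(n=5)
    g(n=4)
      g(n=3)
        g(n=2)
          g(n=1)
          -> return 1
          g(n=0)
          -> return 0
        -> return 1
        g(n=1)
        -> return 1
      -> return 2
      g(n=2) -> return 1  (same call as traced above)
    -> return 3
    g(n=3) -> return 2  (same call as traced above)
  -> return 5
  g(n=4) -> return 3  (same call as traced above)
-> return 8

Final answer: 8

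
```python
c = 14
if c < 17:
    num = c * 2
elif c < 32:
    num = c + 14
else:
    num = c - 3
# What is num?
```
Trace:
  c=14
  c=14, num=28

Final answer: 28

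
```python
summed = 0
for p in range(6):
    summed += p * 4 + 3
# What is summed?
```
Trace:
  summed=0
  summed=3, p=0
  summed=10, p=1
  summed=21, p=2
  summed=36, p=3
  summed=55, p=4
  summed=78, p=5

Final answer: 78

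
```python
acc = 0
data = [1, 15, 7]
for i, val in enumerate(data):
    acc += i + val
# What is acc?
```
Trace:
  acc=0
  acc=1, i=0, val=1
  acc=17, i=1, val=15
  acc=26, i=2, val=7

Final answer: 26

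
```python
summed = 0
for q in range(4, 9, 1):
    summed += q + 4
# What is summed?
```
Trace:
  summed=0
  summed=8, q=4
  summed=17, q=5
  summed=27, q=6
  summed=38, q=7
  summed=50, q=8

Final answer: 50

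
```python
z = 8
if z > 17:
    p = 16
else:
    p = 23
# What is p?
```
Trace:
  z=8
  z=8, p=23

Final answer: 23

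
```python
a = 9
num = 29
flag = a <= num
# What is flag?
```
Trace:
  a=9
  a=9, num=29
  a=9, num=29, flag=True

Final answer: True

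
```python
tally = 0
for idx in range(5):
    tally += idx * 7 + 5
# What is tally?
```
Trace:
  tally=0
  tally=5, idx=0
  tally=17, idx=1
  tally=36, idx=2
  tally=62, idx=3
  tally=95, idx=4

Final answer: 95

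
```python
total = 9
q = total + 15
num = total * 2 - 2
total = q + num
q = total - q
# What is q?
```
Trace:
  total=9
  total=9, q=24
  total=9, q=24, num=16
  total=40, q=24, num=16
  total=40, q=16, num=16

Final answer: 16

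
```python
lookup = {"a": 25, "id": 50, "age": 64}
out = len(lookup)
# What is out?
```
Trace:
  lookup={'a': 25, 'id': 50, 'age': 64}
  lookup={'a': 25, 'id': 50, 'age': 64}, out=3

Final answer: 3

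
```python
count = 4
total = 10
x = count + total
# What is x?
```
Trace:
  count=4
  count=4, total=10
  count=4, total=10, x=14

Final answer: 14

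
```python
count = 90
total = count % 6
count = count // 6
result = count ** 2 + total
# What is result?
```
Trace:
  count=90
  count=90, total=0
  count=15, total=0
  count=15, total=0, result=225

Final answer: 225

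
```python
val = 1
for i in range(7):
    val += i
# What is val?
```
Trace:
  val=1
  val=1, i=0
  val=2, i=1
  val=4, i=2
  val=7, i=3
  val=11, i=4
  val=16, i=5
  val=22, i=6

Final answer: 22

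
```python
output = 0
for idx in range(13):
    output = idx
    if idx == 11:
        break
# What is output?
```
Trace:
  output=0
  output=0, idx=0
  output=1, idx=1
  output=2, idx=2
  output=3, idx=3
  output=4, idx=4
  output=5, idx=5
  output=6, idx=6
  output=7, idx=7
  output=8, idx=8
  output=9, idx=9
  output=10, idx=10
  output=11, idx=11

Final answer: 11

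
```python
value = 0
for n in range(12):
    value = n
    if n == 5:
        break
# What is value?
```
Trace:
  value=0
  value=0, n=0
  value=1, n=1
  value=2, n=2
  value=3, n=3
  value=4, n=4
  value=5, n=5

Final answer: 5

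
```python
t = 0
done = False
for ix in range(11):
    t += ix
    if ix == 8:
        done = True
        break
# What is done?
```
Trace:
  t=0
  t=0, done=False
  t=0, done=False, ix=0
  t=1, done=False, ix=1
  t=3, done=False, ix=2
  t=6, done=False, ix=3
  t=10, done=False, ix=4
  t=15, done=False, ix=5
  t=21, done=False, ix=6
  t=28, done=False, ix=7
  t=36, done=True, ix=8

Final answer: True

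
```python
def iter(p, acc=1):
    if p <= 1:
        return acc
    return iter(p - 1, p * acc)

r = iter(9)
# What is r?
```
Call trace:
iter(p=9, acc=1)
  iter(p=8, acc=9)
    iter(p=7, acc=72)
      iter(p=6, acc=504)
        iter(p=5, acc=3024)
          iter(p=4, acc=15120)
            iter(p=3, acc=60480)
              iter(p=2, acc=181440)
                iter(p=1, acc=362880)
                -> return 362880
              -> return 362880
            -> return 362880
          -> return 362880
        -> return 362880
      -> return 362880
    -> return 362880
  -> return 362880
-> return 362880

Final answer: 362880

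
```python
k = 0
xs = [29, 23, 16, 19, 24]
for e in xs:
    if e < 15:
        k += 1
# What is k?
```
Trace:
  k=0
  k=0, e=29
  k=0, e=23
  k=0, e=16
  k=0, e=19
  k=0, e=24

Final answer: 0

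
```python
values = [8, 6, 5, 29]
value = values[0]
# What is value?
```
Trace:
  values=[8, 6, 5, 29]
  values=[8, 6, 5, 29], value=8

Final answer: 8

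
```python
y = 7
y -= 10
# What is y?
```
Trace:
  y=7
  y=-3

Final answer: -3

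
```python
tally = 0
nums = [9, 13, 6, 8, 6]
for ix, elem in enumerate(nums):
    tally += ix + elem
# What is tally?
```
Trace:
  tally=0
  tally=9, ix=0, elem=9
  tally=23, ix=1, elem=13
  tally=31, ix=2, elem=6
  tally=42, ix=3, elem=8
  tally=52, ix=4, elem=6

Final answer: 52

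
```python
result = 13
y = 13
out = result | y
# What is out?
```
Trace:
  result=13
  result=13, y=13
  result=13, y=13, out=13

Final answer: 13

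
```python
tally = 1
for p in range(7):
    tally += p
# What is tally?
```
Trace:
  tally=1
  tally=1, p=0
  tally=2, p=1
  tally=4, p=2
  tally=7, p=3
  tally=11, p=4
  tally=16, p=5
  tally=22, p=6

Final answer: 22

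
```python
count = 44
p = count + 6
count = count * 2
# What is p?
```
Trace:
  count=44
  count=44, p=50
  count=88, p=50

Final answer: 50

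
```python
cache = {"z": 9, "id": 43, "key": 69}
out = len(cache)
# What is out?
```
Trace:
  cache={'z': 9, 'id': 43, 'key': 69}
  cache={'z': 9, 'id': 43, 'key': 69}, out=3

Final answer: 3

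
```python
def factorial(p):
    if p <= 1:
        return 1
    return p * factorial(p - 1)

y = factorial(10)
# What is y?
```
Call trace:
factorial(p=10)
  factorial(p=9)
    factorial(p=8)
      factorial(p=7)
        factorial(p=6)
          factorial(p=5)
            factorial(p=4)
              factorial(p=3)
                factorial(p=2)
                  factorial(p=1)
                  -> return 1
                -> return 2
              -> return 6
            -> return 24
          -> return 120
        -> return 720
      -> return 5040
    -> return 40320
  -> return 362880
-> return 3628800

Final answer: 3628800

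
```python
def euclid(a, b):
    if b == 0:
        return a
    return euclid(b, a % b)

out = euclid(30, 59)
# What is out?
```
Call trace:
euclid(a=30, b=59)
  euclid(a=59, b=30)
    euclid(a=30, b=29)
      euclid(a=29, b=1)
        euclid(a=1, b=0)
        -> return 1
      -> return 1
    -> return 1
  -> return 1
-> return 1

Final answer: 1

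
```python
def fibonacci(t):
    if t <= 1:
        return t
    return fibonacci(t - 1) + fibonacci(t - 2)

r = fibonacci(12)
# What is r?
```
Call trace (a repeated sub-call is expanded the first time; later identical calls just restate its return value):
fibonacci(t=12)
  fibonacci(t=11)
    fibonacci(t=10)
      fibonacci(t=9)
        fibonacci(t=8)
          fibonacci(t=7)
            fibonacci(t=6)
              fibonacci(t=5)
                fibonacci(t=4)
                  fibonacci(t=3)
                    fibonacci(t=2)
                      fibonacci(t=1)
                      -> return 1
                      fibonacci(t=0)
                      -> return 0
                    -> return 1
                    fibonacci(t=1)
                    -> return 1
                  -> return 2
                  fibonacci(t=2) -> return 1  (same call as traced above)
                -> return 3
                fibonacci(t=3) -> return 2  (same call as traced above)
              -> return 5
              fibonacci(t=4) -> return 3  (same call as traced above)
            -> return 8
            fibonacci(t=5) -> return 5  (same call as traced above)
          -> return 13
          fibonacci(t=6) -> return 8  (same call as traced above)
        -> return 21
        fibonacci(t=7) -> return 13  (same call as traced above)
      -> return 34
      fibonacci(t=8) -> return 21  (same call as traced above)
    -> return 55
    fibonacci(t=9) -> return 34  (same call as traced above)
  -> return 89
  fibonacci(t=10) -> return 55  (same call as traced above)
-> return 144

Final answer: 144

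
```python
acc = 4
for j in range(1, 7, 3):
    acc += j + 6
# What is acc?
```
Trace:
  acc=4
  acc=11, j=1
  acc=21, j=4

Final answer: 21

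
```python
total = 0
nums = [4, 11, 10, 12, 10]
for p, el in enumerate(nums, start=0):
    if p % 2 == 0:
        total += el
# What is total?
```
Trace:
  total=0
  total=4, p=0, el=4
  total=4, p=1, el=11
  total=14, p=2, el=10
  total=14, p=3, el=12
  total=24, p=4, el=10

Final answer: 24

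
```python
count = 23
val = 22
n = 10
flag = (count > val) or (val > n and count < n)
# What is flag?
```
Trace:
  count=23
  count=23, val=22
  count=23, val=22, n=10
  count=23, val=22, n=10, flag=True

Final answer: True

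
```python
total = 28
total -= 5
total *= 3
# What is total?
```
Trace:
  total=28
  total=23
  total=69

Final answer: 69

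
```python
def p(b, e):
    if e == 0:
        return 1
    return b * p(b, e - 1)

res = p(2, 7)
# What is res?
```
Call trace:
p(b=2, e=7)
  p(b=2, e=6)
    p(b=2, e=5)
      p(b=2, e=4)
        p(b=2, e=3)
          p(b=2, e=2)
            p(b=2, e=1)
              p(b=2, e=0)
              -> return 1
            -> return 2
          -> return 4
        -> return 8
      -> return 16
    -> return 32
  -> return 64
-> return 128

Final answer: 128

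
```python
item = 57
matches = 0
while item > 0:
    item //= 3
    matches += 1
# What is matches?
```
Trace:
  item=57
  item=57, matches=0
  item=19, matches=1
  item=6, matches=2
  item=2, matches=3
  item=0, matches=4

Final answer: 4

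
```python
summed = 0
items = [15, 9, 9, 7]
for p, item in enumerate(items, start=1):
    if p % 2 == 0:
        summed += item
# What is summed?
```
Trace:
  summed=0
  summed=0, p=1, item=15
  summed=9, p=2, item=9
  summed=9, p=3, item=9
  summed=16, p=4, item=7

Final answer: 16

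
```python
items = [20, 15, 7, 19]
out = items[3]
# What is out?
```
Trace:
  items=[20, 15, 7, 19]
  items=[20, 15, 7, 19], out=19

Final answer: 19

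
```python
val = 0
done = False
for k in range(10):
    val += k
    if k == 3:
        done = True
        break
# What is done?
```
Trace:
  val=0
  val=0, done=False
  val=0, done=False, k=0
  val=1, done=False, k=1
  val=3, done=False, k=2
  val=6, done=True, k=3

Final answer: True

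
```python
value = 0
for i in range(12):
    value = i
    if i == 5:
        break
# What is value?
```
Trace:
  value=0
  value=0, i=0
  value=1, i=1
  value=2, i=2
  value=3, i=3
  value=4, i=4
  value=5, i=5

Final answer: 5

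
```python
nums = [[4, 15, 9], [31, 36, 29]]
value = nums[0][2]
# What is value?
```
Trace:
  nums=[[4, 15, 9], [31, 36, 29]]
  nums=[[4, 15, 9], [31, 36, 29]], value=9

Final answer: 9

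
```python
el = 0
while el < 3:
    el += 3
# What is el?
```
Trace:
  el=0
  el=3

Final answer: 3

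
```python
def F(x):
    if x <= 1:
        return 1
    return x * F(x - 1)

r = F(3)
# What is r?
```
Call trace:
F(x=3)
  F(x=2)
    F(x=1)
    -> return 1
  -> return 2
-> return 6

Final answer: 6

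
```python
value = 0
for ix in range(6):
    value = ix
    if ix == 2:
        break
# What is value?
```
Trace:
  value=0
  value=0, ix=0
  value=1, ix=1
  value=2, ix=2

Final answer: 2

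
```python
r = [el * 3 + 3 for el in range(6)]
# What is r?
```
Trace:
  el=0
  el=1
  el=2
  el=3
  el=4
  el=5
  r=[3, 6, 9, 12, 15, 18]

Final answer: [3, 6, 9, 12, 15, 18]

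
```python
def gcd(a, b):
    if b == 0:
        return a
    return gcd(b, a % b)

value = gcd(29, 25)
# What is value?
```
Call trace:
gcd(a=29, b=25)
  gcd(a=25, b=4)
    gcd(a=4, b=1)
      gcd(a=1, b=0)
      -> return 1
    -> return 1
  -> return 1
-> return 1

Final answer: 1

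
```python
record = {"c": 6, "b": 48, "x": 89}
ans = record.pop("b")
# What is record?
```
Trace:
  record={'c': 6, 'b': 48, 'x': 89}
  record={'c': 6, 'x': 89}, ans=48

Final answer: {'c': 6, 'x': 89}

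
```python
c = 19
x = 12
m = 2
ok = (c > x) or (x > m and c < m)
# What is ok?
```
Trace:
  c=19
  c=19, x=12
  c=19, x=12, m=2
  c=19, x=12, m=2, ok=True

Final answer: True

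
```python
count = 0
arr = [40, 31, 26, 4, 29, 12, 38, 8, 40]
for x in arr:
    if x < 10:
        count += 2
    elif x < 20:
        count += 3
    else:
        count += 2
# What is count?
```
Trace:
  count=0
  count=2, x=40
  count=4, x=31
  count=6, x=26
  count=8, x=4
  count=10, x=29
  count=13, x=12
  count=15, x=38
  count=17, x=8
  count=19, x=40

Final answer: 19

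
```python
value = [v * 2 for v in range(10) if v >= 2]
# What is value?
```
Trace:
  v=0
  v=1
  v=2
  v=3
  v=4
  v=5
  v=6
  v=7
  v=8
  v=9
  value=[4, 6, 8, 10, 12, 14, 16, 18]

Final answer: [4, 6, 8, 10, 12, 14, 16, 18]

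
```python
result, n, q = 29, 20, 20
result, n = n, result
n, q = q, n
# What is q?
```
Trace:
  result=29, n=20, q=20
  result=20, n=29, q=20
  result=20, n=20, q=29

Final answer: 29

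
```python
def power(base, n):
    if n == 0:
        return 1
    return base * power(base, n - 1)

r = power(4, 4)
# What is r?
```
Call trace:
power(base=4, n=4)
  power(base=4, n=3)
    power(base=4, n=2)
      power(base=4, n=1)
        power(base=4, n=0)
        -> return 1
      -> return 4
    -> return 16
  -> return 64
-> return 256

Final answer: 256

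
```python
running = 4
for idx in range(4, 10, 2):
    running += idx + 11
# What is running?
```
Trace:
  running=4
  running=19, idx=4
  running=36, idx=6
  running=55, idx=8

Final answer: 55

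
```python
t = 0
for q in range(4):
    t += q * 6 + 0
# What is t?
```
Trace:
  t=0
  t=0, q=0
  t=6, q=1
  t=18, q=2
  t=36, q=3

Final answer: 36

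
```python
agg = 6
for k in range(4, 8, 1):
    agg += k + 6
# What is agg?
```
Trace:
  agg=6
  agg=16, k=4
  agg=27, k=5
  agg=39, k=6
  agg=52, k=7

Final answer: 52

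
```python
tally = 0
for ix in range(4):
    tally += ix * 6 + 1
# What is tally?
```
Trace:
  tally=0
  tally=1, ix=0
  tally=8, ix=1
  tally=21, ix=2
  tally=40, ix=3

Final answer: 40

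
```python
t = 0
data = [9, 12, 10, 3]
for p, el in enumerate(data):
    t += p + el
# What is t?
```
Trace:
  t=0
  t=9, p=0, el=9
  t=22, p=1, el=12
  t=34, p=2, el=10
  t=40, p=3, el=3

Final answer: 40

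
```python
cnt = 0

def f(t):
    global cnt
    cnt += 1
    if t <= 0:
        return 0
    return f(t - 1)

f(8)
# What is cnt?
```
Call trace:
f(t=8)
  f(t=7)
    f(t=6)
      f(t=5)
        f(t=4)
          f(t=3)
            f(t=2)
              f(t=1)
                f(t=0)
                -> return 0
              -> return 0
            -> return 0
          -> return 0
        -> return 0
      -> return 0
    -> return 0
  -> return 0
-> return 0

cnt is incremented once per call. f is entered once for each t = 8, 7, 6, 5, 4, 3, 2, 1, 0 (the t <= 0 call returns without recursing), i.e. 8 + 1 calls.
cnt = 9

Final answer: 9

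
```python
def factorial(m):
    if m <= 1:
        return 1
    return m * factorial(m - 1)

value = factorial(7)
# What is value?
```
Call trace:
factorial(m=7)
  factorial(m=6)
    factorial(m=5)
      factorial(m=4)
        factorial(m=3)
          factorial(m=2)
            factorial(m=1)
            -> return 1
          -> return 2
        -> return 6
      -> return 24
    -> return 120
  -> return 720
-> return 5040

Final answer: 5040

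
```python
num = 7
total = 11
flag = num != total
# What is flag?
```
Trace:
  num=7
  num=7, total=11
  num=7, total=11, flag=True

Final answer: True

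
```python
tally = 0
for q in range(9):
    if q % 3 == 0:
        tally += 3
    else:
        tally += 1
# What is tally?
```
Trace:
  tally=0
  tally=3, q=0
  tally=4, q=1
  tally=5, q=2
  tally=8, q=3
  tally=9, q=4
  tally=10, q=5
  tally=13, q=6
  tally=14, q=7
  tally=15, q=8

Final answer: 15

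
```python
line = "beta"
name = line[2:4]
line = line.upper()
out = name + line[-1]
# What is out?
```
Trace:
  line='beta'
  line='beta', name='ta'
  line='BETA', name='ta'
  line='BETA', name='ta', out='taA'

Final answer: 'taA'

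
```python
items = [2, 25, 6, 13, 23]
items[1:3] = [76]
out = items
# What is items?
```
Trace:
  items=[2, 25, 6, 13, 23]
  items=[2, 76, 13, 23]
  items=[2, 76, 13, 23], out=[2, 76, 13, 23]

Final answer: [2, 76, 13, 23]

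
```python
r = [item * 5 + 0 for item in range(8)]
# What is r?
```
Trace:
  item=0
  item=1
  item=2
  item=3
  item=4
  item=5
  item=6
  item=7
  r=[0, 5, 10, 15, 20, 25, 30, 35]

Final answer: [0, 5, 10, 15, 20, 25, 30, 35]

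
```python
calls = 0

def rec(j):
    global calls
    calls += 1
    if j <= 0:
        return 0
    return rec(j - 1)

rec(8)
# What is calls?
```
Call trace:
rec(j=8)
  rec(j=7)
    rec(j=6)
      rec(j=5)
        rec(j=4)
          rec(j=3)
            rec(j=2)
              rec(j=1)
                rec(j=0)
                -> return 0
              -> return 0
            -> return 0
          -> return 0
        -> return 0
      -> return 0
    -> return 0
  -> return 0
-> return 0

calls is incremented once per call. rec is entered once for each j = 8, 7, 6, 5, 4, 3, 2, 1, 0 (the j <= 0 call returns without recursing), i.e. 8 + 1 calls.
calls = 9

Final answer: 9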